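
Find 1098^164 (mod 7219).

4646

164 in binary is 10100100, i.e. 164 = 128 + 32 + 4.
1098^1 ≡ 1098 (mod 7219)
1098^2 ≡ 1098^2 = 1205604 ≡ 31 (mod 7219)
1098^4 ≡ 31^2 = 961 (mod 7219)
1098^8 ≡ 961^2 = 923521 ≡ 6708 (mod 7219)
1098^16 ≡ 6708^2 = 44997264 ≡ 1237 (mod 7219)
1098^32 ≡ 1237^2 = 1530169 ≡ 6960 (mod 7219)
1098^64 ≡ 6960^2 = 48441600 ≡ 2110 (mod 7219)
1098^128 ≡ 2110^2 = 4452100 ≡ 5196 (mod 7219)
1098^164 = 1098^128 · 1098^32 · 1098^4 ≡ 5196 · 6960 · 961 (mod 7219).
Accumulate the product:
5196 · 6960 = 36164160 ≡ 4189
4189 · 961 = 4025629 ≡ 4646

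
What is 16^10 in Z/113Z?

28

Using repeated squaring:
10 in binary is 1010, i.e. 10 = 8 + 2.
16^1 ≡ 16 (mod 113)
16^2 ≡ 16^2 = 256 ≡ 30 (mod 113)
16^4 ≡ 30^2 = 900 ≡ 109 (mod 113)
16^8 ≡ 109^2 = 11881 ≡ 16 (mod 113)
16^10 = 16^8 × 16^2 ≡ 16 × 30 (mod 113).
16 × 30 = 480 ≡ 28 (mod 113).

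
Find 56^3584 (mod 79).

By square-and-multiply:
56^1 ≡ 56 (mod 79)
56^2 ≡ 56^2 = 3136 ≡ 55 (mod 79)
56^4 ≡ 55^2 = 3025 ≡ 23 (mod 79)
56^8 ≡ 23^2 = 529 ≡ 55 (mod 79)
56^16 ≡ 55^2 = 3025 ≡ 23 (mod 79)
56^32 ≡ 23^2 = 529 ≡ 55 (mod 79)
56^64 ≡ 55^2 = 3025 ≡ 23 (mod 79)
56^128 ≡ 23^2 = 529 ≡ 55 (mod 79)
56^256 ≡ 55^2 = 3025 ≡ 23 (mod 79)
56^512 ≡ 23^2 = 529 ≡ 55 (mod 79)
56^1024 ≡ 55^2 = 3025 ≡ 23 (mod 79)
56^2048 ≡ 23^2 = 529 ≡ 55 (mod 79)
56^3584 = 56^2048 · 56^1024 · 56^512 ≡ 55 · 23 · 55 (mod 79).
Accumulate the product:
55 · 23 = 1265 ≡ 1
1 · 55 = 55

55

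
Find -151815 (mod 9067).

-151815 = -17*9067 + 2324, so -151815 ≡ 2324 (mod 9067).

2324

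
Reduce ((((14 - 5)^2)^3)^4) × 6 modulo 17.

6

14 - 5 = 9
(9)^2 ≡ 13 (mod 17)
(13)^3 ≡ 4 (mod 17)
(4)^4 ≡ 1 (mod 17)
1 × 6 = 6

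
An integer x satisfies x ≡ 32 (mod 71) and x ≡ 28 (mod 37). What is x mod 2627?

71⁻¹ mod 37: 71·12 ≡ 1 (mod 37), so 71⁻¹ ≡ 12.
x = 32 + 71·((28 − 32)·12 mod 37) = 32 + 71·26 = 1878.

1878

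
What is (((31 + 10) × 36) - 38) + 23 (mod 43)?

42

31 + 10 = 41
41 × 36 = 1476 ≡ 14 (mod 43)
14 - 38 = -24 ≡ 19 (mod 43)
19 + 23 = 42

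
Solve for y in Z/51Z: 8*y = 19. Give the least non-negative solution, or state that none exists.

gcd(8, 51) = 1, so a unique solution mod 51 exists.
8⁻¹ ≡ 32 (mod 51).
y ≡ 32*19 ≡ 47 (mod 51).

47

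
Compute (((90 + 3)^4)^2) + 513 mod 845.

834

90 + 3 = 93
(93)^4 ≡ 731 (mod 845)
(731)^2 ≡ 321 (mod 845)
321 + 513 = 834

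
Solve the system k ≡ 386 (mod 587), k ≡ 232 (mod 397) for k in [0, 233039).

161811

587⁻¹ mod 397: 587*140 ≡ 1 (mod 397), so 587⁻¹ ≡ 140.
k = 386 + 587*((232 − 386)*140 mod 397) = 386 + 587*275 = 161811.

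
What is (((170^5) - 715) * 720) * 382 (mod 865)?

195

(170)^5 ≡ 795 (mod 865)
795 - 715 = 80
80 * 720 = 57600 ≡ 510 (mod 865)
510 * 382 = 194820 ≡ 195 (mod 865)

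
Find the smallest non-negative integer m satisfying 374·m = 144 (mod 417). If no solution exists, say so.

210

gcd(374, 417) = 1, so a unique solution mod 417 exists.
374⁻¹ ≡ 320 (mod 417).
m ≡ 320·144 ≡ 210 (mod 417).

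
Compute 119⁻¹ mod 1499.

781

Apply the Euclidean algorithm and back-substitute:
1499 = 12×119 + 71
119 = 1×71 + 48
71 = 1×48 + 23
48 = 2×23 + 2
23 = 11×2 + 1
2 = 2×1 + 0
gcd(119, 1499) = 1, so the inverse exists.
Bézout: 1 = 57×1499 − 718×119.
So 119⁻¹ ≡ −718 ≡ 781 (mod 1499).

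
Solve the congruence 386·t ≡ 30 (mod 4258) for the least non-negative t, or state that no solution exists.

1037

gcd(386, 4258) = 2, and 2 | 30, so solutions exist.
Divide through by 2: 193·t ≡ 15 (mod 2129).
193⁻¹ ≡ 353 (mod 2129).
t ≡ 353·15 ≡ 1037 (mod 2129).
The smallest non-negative solution is t = 1037.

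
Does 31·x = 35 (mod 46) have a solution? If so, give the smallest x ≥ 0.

13

gcd(31, 46) = 1, so a unique solution mod 46 exists.
31⁻¹ ≡ 3 (mod 46).
x ≡ 3·35 ≡ 13 (mod 46).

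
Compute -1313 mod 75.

-1313 = -18·75 + 37, so -1313 ≡ 37 (mod 75).

37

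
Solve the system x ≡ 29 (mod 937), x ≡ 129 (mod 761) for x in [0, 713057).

937⁻¹ mod 761: 937×307 ≡ 1 (mod 761), so 937⁻¹ ≡ 307.
x = 29 + 937×((129 − 29)×307 mod 761) = 29 + 937×260 = 243649.

243649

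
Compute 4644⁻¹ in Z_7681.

6032

Apply the Euclidean algorithm and back-substitute:
7681 = 1×4644 + 3037
4644 = 1×3037 + 1607
3037 = 1×1607 + 1430
1607 = 1×1430 + 177
1430 = 8×177 + 14
177 = 12×14 + 9
14 = 1×9 + 5
9 = 1×5 + 4
5 = 1×4 + 1
4 = 4×1 + 0
gcd(4644, 7681) = 1, so the inverse exists.
Back-substitute for 1:
1 = 1×5 − 1×4
  = −1×9 + 2×5
  = 2×14 − 3×9
  = −3×177 + 38×14
  = 38×1430 − 307×177
  = −307×1607 + 345×1430
  = 345×3037 − 652×1607
  = −652×4644 + 997×3037
  = 997×7681 − 1649×4644
So 4644⁻¹ ≡ −1649 ≡ 6032 (mod 7681).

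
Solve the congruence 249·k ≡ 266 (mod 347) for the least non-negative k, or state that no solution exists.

146

gcd(249, 347) = 1, so a unique solution mod 347 exists.
249⁻¹ ≡ 131 (mod 347).
k ≡ 131·266 ≡ 146 (mod 347).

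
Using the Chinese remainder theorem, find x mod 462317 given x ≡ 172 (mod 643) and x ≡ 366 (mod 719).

643⁻¹ mod 719: 643*596 ≡ 1 (mod 719), so 643⁻¹ ≡ 596.
x = 172 + 643*((366 − 172)*596 mod 719) = 172 + 643*584 = 375684.

375684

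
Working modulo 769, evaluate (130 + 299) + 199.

130 + 299 = 429
429 + 199 = 628

628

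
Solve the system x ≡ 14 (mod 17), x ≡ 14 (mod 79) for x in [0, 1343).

17⁻¹ mod 79: 17·14 ≡ 1 (mod 79), so 17⁻¹ ≡ 14.
x = 14 + 17·((14 − 14)·14 mod 79) = 14 + 17·0 = 14.

14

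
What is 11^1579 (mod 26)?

By square-and-multiply:
11^1 ≡ 11 (mod 26)
11^2 ≡ 11^2 = 121 ≡ 17 (mod 26)
11^4 ≡ 17^2 = 289 ≡ 3 (mod 26)
11^8 ≡ 3^2 = 9 (mod 26)
11^16 ≡ 9^2 = 81 ≡ 3 (mod 26)
11^32 ≡ 3^2 = 9 (mod 26)
11^64 ≡ 9^2 = 81 ≡ 3 (mod 26)
11^128 ≡ 3^2 = 9 (mod 26)
11^256 ≡ 9^2 = 81 ≡ 3 (mod 26)
11^512 ≡ 3^2 = 9 (mod 26)
11^1024 ≡ 9^2 = 81 ≡ 3 (mod 26)
11^1579 = 11^1024 · 11^512 · 11^32 · 11^8 · 11^2 · 11^1 ≡ 3 · 9 · 9 · 9 · 17 · 11 (mod 26).
Accumulate the product:
3 · 9 = 27 ≡ 1
1 · 9 = 9
9 · 9 = 81 ≡ 3
3 · 17 = 51 ≡ 25
25 · 11 = 275 ≡ 15

15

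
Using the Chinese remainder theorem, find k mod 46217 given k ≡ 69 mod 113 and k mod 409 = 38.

35212

113⁻¹ mod 409: 113·333 ≡ 1 (mod 409), so 113⁻¹ ≡ 333.
k = 69 + 113·((38 − 69)·333 mod 409) = 69 + 113·311 = 35212.
Check: 35212 mod 113 = 69, 35212 mod 409 = 38. ✓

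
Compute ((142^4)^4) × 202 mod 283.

220

(142)^4 ≡ 230 (mod 283)
(230)^4 ≡ 158 (mod 283)
158 × 202 = 31916 ≡ 220 (mod 283)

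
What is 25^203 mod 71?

5

By square-and-multiply:
203 in binary is 11001011, i.e. 203 = 128 + 64 + 8 + 2 + 1.
25^1 ≡ 25 (mod 71)
25^2 ≡ 25^2 = 625 ≡ 57 (mod 71)
25^4 ≡ 57^2 = 3249 ≡ 54 (mod 71)
25^8 ≡ 54^2 = 2916 ≡ 5 (mod 71)
25^16 ≡ 5^2 = 25 (mod 71)
25^32 ≡ 25^2 = 625 ≡ 57 (mod 71)
25^64 ≡ 57^2 = 3249 ≡ 54 (mod 71)
25^128 ≡ 54^2 = 2916 ≡ 5 (mod 71)
25^203 = 25^128 × 25^64 × 25^8 × 25^2 × 25^1 ≡ 5 × 54 × 5 × 57 × 25 (mod 71).
Accumulate the product:
5 × 54 = 270 ≡ 57
57 × 5 = 285 ≡ 1
1 × 57 = 57
57 × 25 = 1425 ≡ 5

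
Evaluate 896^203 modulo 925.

236

203 in binary is 11001011, i.e. 203 = 128 + 64 + 8 + 2 + 1.
896^1 ≡ 896 (mod 925)
896^2 ≡ 896^2 = 802816 ≡ 841 (mod 925)
896^4 ≡ 841^2 = 707281 ≡ 581 (mod 925)
896^8 ≡ 581^2 = 337561 ≡ 861 (mod 925)
896^16 ≡ 861^2 = 741321 ≡ 396 (mod 925)
896^32 ≡ 396^2 = 156816 ≡ 491 (mod 925)
896^64 ≡ 491^2 = 241081 ≡ 581 (mod 925)
896^128 ≡ 581^2 = 337561 ≡ 861 (mod 925)
896^203 = 896^128 × 896^64 × 896^8 × 896^2 × 896^1 ≡ 861 × 581 × 861 × 841 × 896 (mod 925).
Accumulate the product:
861 × 581 = 500241 ≡ 741
741 × 861 = 638001 ≡ 676
676 × 841 = 568516 ≡ 566
566 × 896 = 507136 ≡ 236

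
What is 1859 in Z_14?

11

1859 = 132*14 + 11, so 1859 ≡ 11 (mod 14).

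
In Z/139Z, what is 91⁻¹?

Run the extended Euclidean algorithm:
139 = 1*91 + 48
91 = 1*48 + 43
48 = 1*43 + 5
43 = 8*5 + 3
5 = 1*3 + 2
3 = 1*2 + 1
2 = 2*1 + 0
gcd(91, 139) = 1, so the inverse exists.
Bézout: 1 = −36*139 + 55*91.
So 91⁻¹ ≡ 55 (mod 139).

55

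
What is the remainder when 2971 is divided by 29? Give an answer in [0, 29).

13

2971 = 102·29 + 13, so 2971 ≡ 13 (mod 29).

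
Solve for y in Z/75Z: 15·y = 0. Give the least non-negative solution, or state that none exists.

0

gcd(15, 75) = 15, and 15 | 0, so solutions exist.
Divide through by 15: 1·y mod 5 = 0.
1⁻¹ ≡ 1 (mod 5).
y ≡ 1·0 ≡ 0 (mod 5).
The smallest non-negative solution is y = 0.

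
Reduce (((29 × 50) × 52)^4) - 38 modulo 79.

13

29 × 50 = 1450 ≡ 28 (mod 79)
28 × 52 = 1456 ≡ 34 (mod 79)
(34)^4 ≡ 51 (mod 79)
51 - 38 = 13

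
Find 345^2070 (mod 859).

477

2070 in binary is 100000010110, i.e. 2070 = 2048 + 16 + 4 + 2.
345^1 ≡ 345 (mod 859)
345^2 ≡ 345^2 = 119025 ≡ 483 (mod 859)
345^4 ≡ 483^2 = 233289 ≡ 500 (mod 859)
345^8 ≡ 500^2 = 250000 ≡ 31 (mod 859)
345^16 ≡ 31^2 = 961 ≡ 102 (mod 859)
345^32 ≡ 102^2 = 10404 ≡ 96 (mod 859)
345^64 ≡ 96^2 = 9216 ≡ 626 (mod 859)
345^128 ≡ 626^2 = 391876 ≡ 172 (mod 859)
345^256 ≡ 172^2 = 29584 ≡ 378 (mod 859)
345^512 ≡ 378^2 = 142884 ≡ 290 (mod 859)
345^1024 ≡ 290^2 = 84100 ≡ 777 (mod 859)
345^2048 ≡ 777^2 = 603729 ≡ 711 (mod 859)
345^2070 = 345^2048 · 345^16 · 345^4 · 345^2 ≡ 711 · 102 · 500 · 483 (mod 859).
Accumulate the product:
711 · 102 = 72522 ≡ 366
366 · 500 = 183000 ≡ 33
33 · 483 = 15939 ≡ 477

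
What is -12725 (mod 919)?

141

-12725 = -14·919 + 141, so -12725 ≡ 141 (mod 919).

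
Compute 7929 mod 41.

16

7929 = 193*41 + 16, so 7929 ≡ 16 (mod 41).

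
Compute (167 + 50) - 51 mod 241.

167 + 50 = 217
217 - 51 = 166

166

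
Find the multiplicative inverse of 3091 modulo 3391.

2385

3391 = 1×3091 + 300
3091 = 10×300 + 91
300 = 3×91 + 27
91 = 3×27 + 10
27 = 2×10 + 7
10 = 1×7 + 3
7 = 2×3 + 1
3 = 3×1 + 0
gcd(3091, 3391) = 1, so the inverse exists.
Back-substitute for 1:
1 = 1×7 − 2×3
  = −2×10 + 3×7
  = 3×27 − 8×10
  = −8×91 + 27×27
  = 27×300 − 89×91
  = −89×3091 + 917×300
  = 917×3391 − 1006×3091
So 3091⁻¹ ≡ −1006 ≡ 2385 (mod 3391).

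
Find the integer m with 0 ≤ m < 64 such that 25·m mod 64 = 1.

41

Apply the Euclidean algorithm and back-substitute:
64 = 2×25 + 14
25 = 1×14 + 11
14 = 1×11 + 3
11 = 3×3 + 2
3 = 1×2 + 1
2 = 2×1 + 0
gcd(25, 64) = 1, so the inverse exists.
Back-substitute for 1:
1 = 1×3 − 1×2
  = −1×11 + 4×3
  = 4×14 − 5×11
  = −5×25 + 9×14
  = 9×64 − 23×25
So 25⁻¹ ≡ −23 ≡ 41 (mod 64).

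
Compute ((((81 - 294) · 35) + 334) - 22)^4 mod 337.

288

81 - 294 = -213 ≡ 124 (mod 337)
124 · 35 = 4340 ≡ 296 (mod 337)
296 + 334 = 630 ≡ 293 (mod 337)
293 - 22 = 271
(271)^4 ≡ 288 (mod 337)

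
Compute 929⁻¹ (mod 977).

346

Run the extended Euclidean algorithm:
977 = 1×929 + 48
929 = 19×48 + 17
48 = 2×17 + 14
17 = 1×14 + 3
14 = 4×3 + 2
3 = 1×2 + 1
2 = 2×1 + 0
gcd(929, 977) = 1, so the inverse exists.
Back-substitute for 1:
1 = 1×3 − 1×2
  = −1×14 + 5×3
  = 5×17 − 6×14
  = −6×48 + 17×17
  = 17×929 − 329×48
  = −329×977 + 346×929
So 929⁻¹ ≡ 346 (mod 977).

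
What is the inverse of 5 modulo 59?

By the extended Euclidean algorithm:
59 = 11×5 + 4
5 = 1×4 + 1
4 = 4×1 + 0
gcd(5, 59) = 1, so the inverse exists.
Back-substitute for 1:
1 = 1×5 − 1×4
  = −1×59 + 12×5
So 5⁻¹ ≡ 12 (mod 59).

12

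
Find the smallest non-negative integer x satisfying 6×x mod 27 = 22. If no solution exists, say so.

no solution

gcd(6, 27) = 3, and 3 does not divide 22.
So the congruence has no solution.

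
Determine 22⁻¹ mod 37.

Run the extended Euclidean algorithm:
37 = 1·22 + 15
22 = 1·15 + 7
15 = 2·7 + 1
7 = 7·1 + 0
gcd(22, 37) = 1, so the inverse exists.
Bézout: 1 = 3·37 − 5·22.
So 22⁻¹ ≡ −5 ≡ 32 (mod 37).

32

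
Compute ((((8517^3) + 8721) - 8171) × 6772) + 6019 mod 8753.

(8517)^3 ≡ 2750 (mod 8753)
2750 + 8721 = 11471 ≡ 2718 (mod 8753)
2718 - 8171 = -5453 ≡ 3300 (mod 8753)
3300 × 6772 = 22347600 ≡ 1191 (mod 8753)
1191 + 6019 = 7210

7210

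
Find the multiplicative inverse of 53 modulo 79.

3

79 = 1*53 + 26
53 = 2*26 + 1
26 = 26*1 + 0
gcd(53, 79) = 1, so the inverse exists.
Bézout: 1 = −2*79 + 3*53.
So 53⁻¹ ≡ 3 (mod 79).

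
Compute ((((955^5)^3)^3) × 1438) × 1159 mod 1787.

(955)^5 ≡ 876 (mod 1787)
(876)^3 ≡ 225 (mod 1787)
(225)^3 ≡ 287 (mod 1787)
287 × 1438 = 412706 ≡ 1696 (mod 1787)
1696 × 1159 = 1965664 ≡ 1751 (mod 1787)

1751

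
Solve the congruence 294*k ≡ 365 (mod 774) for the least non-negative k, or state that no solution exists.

gcd(294, 774) = 6, and 6 does not divide 365.
So the congruence has no solution.

no solution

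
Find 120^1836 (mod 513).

324

Compute successive squares:
1836 in binary is 11100101100, i.e. 1836 = 1024 + 512 + 256 + 32 + 8 + 4.
120^1 ≡ 120 (mod 513)
120^2 ≡ 120^2 = 14400 ≡ 36 (mod 513)
120^4 ≡ 36^2 = 1296 ≡ 270 (mod 513)
120^8 ≡ 270^2 = 72900 ≡ 54 (mod 513)
120^16 ≡ 54^2 = 2916 ≡ 351 (mod 513)
120^32 ≡ 351^2 = 123201 ≡ 81 (mod 513)
120^64 ≡ 81^2 = 6561 ≡ 405 (mod 513)
120^128 ≡ 405^2 = 164025 ≡ 378 (mod 513)
120^256 ≡ 378^2 = 142884 ≡ 270 (mod 513)
120^512 ≡ 270^2 = 72900 ≡ 54 (mod 513)
120^1024 ≡ 54^2 = 2916 ≡ 351 (mod 513)
120^1836 = 120^1024 · 120^512 · 120^256 · 120^32 · 120^8 · 120^4 ≡ 351 · 54 · 270 · 81 · 54 · 270 (mod 513).
Accumulate the product:
351 · 54 = 18954 ≡ 486
486 · 270 = 131220 ≡ 405
405 · 81 = 32805 ≡ 486
486 · 54 = 26244 ≡ 81
81 · 270 = 21870 ≡ 324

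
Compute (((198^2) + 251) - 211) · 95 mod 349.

(198)^2 ≡ 116 (mod 349)
116 + 251 = 367 ≡ 18 (mod 349)
18 - 211 = -193 ≡ 156 (mod 349)
156 · 95 = 14820 ≡ 162 (mod 349)

162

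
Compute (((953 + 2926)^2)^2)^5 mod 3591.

351

953 + 2926 = 3879 ≡ 288 (mod 3591)
(288)^2 ≡ 351 (mod 3591)
(351)^2 ≡ 1107 (mod 3591)
(1107)^5 ≡ 351 (mod 3591)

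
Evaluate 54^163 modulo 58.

163 in binary is 10100011, i.e. 163 = 128 + 32 + 2 + 1.
54^1 ≡ 54 (mod 58)
54^2 ≡ 54^2 = 2916 ≡ 16 (mod 58)
54^4 ≡ 16^2 = 256 ≡ 24 (mod 58)
54^8 ≡ 24^2 = 576 ≡ 54 (mod 58)
54^16 ≡ 54^2 = 2916 ≡ 16 (mod 58)
54^32 ≡ 16^2 = 256 ≡ 24 (mod 58)
54^64 ≡ 24^2 = 576 ≡ 54 (mod 58)
54^128 ≡ 54^2 = 2916 ≡ 16 (mod 58)
54^163 = 54^128 * 54^32 * 54^2 * 54^1 ≡ 16 * 24 * 16 * 54 (mod 58).
Accumulate the product:
16 * 24 = 384 ≡ 36
36 * 16 = 576 ≡ 54
54 * 54 = 2916 ≡ 16

16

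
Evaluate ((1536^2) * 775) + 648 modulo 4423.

117

(1536)^2 ≡ 1837 (mod 4423)
1837 * 775 = 1423675 ≡ 3892 (mod 4423)
3892 + 648 = 4540 ≡ 117 (mod 4423)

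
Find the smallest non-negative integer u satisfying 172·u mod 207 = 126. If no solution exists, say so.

gcd(172, 207) = 1, so a unique solution mod 207 exists.
172⁻¹ ≡ 136 (mod 207).
u ≡ 136·126 ≡ 162 (mod 207).

162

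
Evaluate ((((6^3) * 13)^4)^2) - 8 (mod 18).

10

(6)^3 ≡ 0 (mod 18)
0 * 13 = 0
(0)^4 ≡ 0 (mod 18)
(0)^2 ≡ 0 (mod 18)
0 - 8 = -8 ≡ 10 (mod 18)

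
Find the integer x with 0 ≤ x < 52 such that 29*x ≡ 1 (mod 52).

By the extended Euclidean algorithm:
52 = 1×29 + 23
29 = 1×23 + 6
23 = 3×6 + 5
6 = 1×5 + 1
5 = 5×1 + 0
gcd(29, 52) = 1, so the inverse exists.
Bézout: 1 = −5×52 + 9×29.
So 29⁻¹ ≡ 9 (mod 52).

9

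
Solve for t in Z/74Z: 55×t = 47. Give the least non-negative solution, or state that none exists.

gcd(55, 74) = 1, so a unique solution mod 74 exists.
55⁻¹ ≡ 35 (mod 74).
t ≡ 35×47 ≡ 17 (mod 74).

17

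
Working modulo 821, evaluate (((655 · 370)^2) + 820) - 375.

655 · 370 = 242350 ≡ 155 (mod 821)
(155)^2 ≡ 216 (mod 821)
216 + 820 = 1036 ≡ 215 (mod 821)
215 - 375 = -160 ≡ 661 (mod 821)

661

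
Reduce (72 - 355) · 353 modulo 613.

20

72 - 355 = -283 ≡ 330 (mod 613)
330 · 353 = 116490 ≡ 20 (mod 613)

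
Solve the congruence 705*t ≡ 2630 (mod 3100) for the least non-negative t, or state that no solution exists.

206

gcd(705, 3100) = 5, and 5 | 2630, so solutions exist.
Divide through by 5: 141*t = 526 (mod 620).
141⁻¹ ≡ 321 (mod 620).
t ≡ 321*526 ≡ 206 (mod 620).
The smallest non-negative solution is t = 206.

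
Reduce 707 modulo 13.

707 = 54·13 + 5, so 707 ≡ 5 (mod 13).

5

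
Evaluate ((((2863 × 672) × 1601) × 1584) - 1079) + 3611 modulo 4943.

4907

2863 × 672 = 1923936 ≡ 1109 (mod 4943)
1109 × 1601 = 1775509 ≡ 972 (mod 4943)
972 × 1584 = 1539648 ≡ 2375 (mod 4943)
2375 - 1079 = 1296
1296 + 3611 = 4907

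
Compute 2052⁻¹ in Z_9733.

By the extended Euclidean algorithm:
9733 = 4*2052 + 1525
2052 = 1*1525 + 527
1525 = 2*527 + 471
527 = 1*471 + 56
471 = 8*56 + 23
56 = 2*23 + 10
23 = 2*10 + 3
10 = 3*3 + 1
3 = 3*1 + 0
gcd(2052, 9733) = 1, so the inverse exists.
Bézout: 1 = −623*9733 + 2955*2052.
So 2052⁻¹ ≡ 2955 (mod 9733).

2955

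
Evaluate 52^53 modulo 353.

143

53 in binary is 110101, i.e. 53 = 32 + 16 + 4 + 1.
52^1 ≡ 52 (mod 353)
52^2 ≡ 52^2 = 2704 ≡ 233 (mod 353)
52^4 ≡ 233^2 = 54289 ≡ 280 (mod 353)
52^8 ≡ 280^2 = 78400 ≡ 34 (mod 353)
52^16 ≡ 34^2 = 1156 ≡ 97 (mod 353)
52^32 ≡ 97^2 = 9409 ≡ 231 (mod 353)
52^53 = 52^32 × 52^16 × 52^4 × 52^1 ≡ 231 × 97 × 280 × 52 (mod 353).
Accumulate the product:
231 × 97 = 22407 ≡ 168
168 × 280 = 47040 ≡ 91
91 × 52 = 4732 ≡ 143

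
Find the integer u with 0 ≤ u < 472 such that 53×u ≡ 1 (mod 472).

285

Apply the Euclidean algorithm and back-substitute:
472 = 8*53 + 48
53 = 1*48 + 5
48 = 9*5 + 3
5 = 1*3 + 2
3 = 1*2 + 1
2 = 2*1 + 0
gcd(53, 472) = 1, so the inverse exists.
Back-substitute for 1:
1 = 1*3 − 1*2
  = −1*5 + 2*3
  = 2*48 − 19*5
  = −19*53 + 21*48
  = 21*472 − 187*53
So 53⁻¹ ≡ −187 ≡ 285 (mod 472).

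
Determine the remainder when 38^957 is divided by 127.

32

38^1 ≡ 38 (mod 127)
38^2 ≡ 38^2 = 1444 ≡ 47 (mod 127)
38^4 ≡ 47^2 = 2209 ≡ 50 (mod 127)
38^8 ≡ 50^2 = 2500 ≡ 87 (mod 127)
38^16 ≡ 87^2 = 7569 ≡ 76 (mod 127)
38^32 ≡ 76^2 = 5776 ≡ 61 (mod 127)
38^64 ≡ 61^2 = 3721 ≡ 38 (mod 127)
38^128 ≡ 38^2 = 1444 ≡ 47 (mod 127)
38^256 ≡ 47^2 = 2209 ≡ 50 (mod 127)
38^512 ≡ 50^2 = 2500 ≡ 87 (mod 127)
38^957 = 38^512 * 38^256 * 38^128 * 38^32 * 38^16 * 38^8 * 38^4 * 38^1 ≡ 87 * 50 * 47 * 61 * 76 * 87 * 50 * 38 (mod 127).
Accumulate the product:
87 * 50 = 4350 ≡ 32
32 * 47 = 1504 ≡ 107
107 * 61 = 6527 ≡ 50
50 * 76 = 3800 ≡ 117
117 * 87 = 10179 ≡ 19
19 * 50 = 950 ≡ 61
61 * 38 = 2318 ≡ 32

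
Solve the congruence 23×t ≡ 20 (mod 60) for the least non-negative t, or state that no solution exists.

gcd(23, 60) = 1, so a unique solution mod 60 exists.
23⁻¹ ≡ 47 (mod 60).
t ≡ 47×20 ≡ 40 (mod 60).

40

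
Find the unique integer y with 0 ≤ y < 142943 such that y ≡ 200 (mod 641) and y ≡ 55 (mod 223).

29045

641⁻¹ mod 223: 641×215 ≡ 1 (mod 223), so 641⁻¹ ≡ 215.
y = 200 + 641×((55 − 200)×215 mod 223) = 200 + 641×45 = 29045.
Check: 29045 mod 641 = 200, 29045 mod 223 = 55. ✓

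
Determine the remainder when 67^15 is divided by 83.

67^1 ≡ 67 (mod 83)
67^2 ≡ 67^2 = 4489 ≡ 7 (mod 83)
67^4 ≡ 7^2 = 49 (mod 83)
67^8 ≡ 49^2 = 2401 ≡ 77 (mod 83)
67^15 = 67^8 * 67^4 * 67^2 * 67^1 ≡ 77 * 49 * 7 * 67 (mod 83).
Accumulate the product:
77 * 49 = 3773 ≡ 38
38 * 7 = 266 ≡ 17
17 * 67 = 1139 ≡ 60

60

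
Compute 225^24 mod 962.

24 in binary is 11000, i.e. 24 = 16 + 8.
225^1 ≡ 225 (mod 962)
225^2 ≡ 225^2 = 50625 ≡ 601 (mod 962)
225^4 ≡ 601^2 = 361201 ≡ 451 (mod 962)
225^8 ≡ 451^2 = 203401 ≡ 419 (mod 962)
225^16 ≡ 419^2 = 175561 ≡ 477 (mod 962)
225^24 = 225^16 * 225^8 ≡ 477 * 419 (mod 962).
477 * 419 = 199863 ≡ 729 (mod 962).

729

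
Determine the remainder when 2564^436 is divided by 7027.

By square-and-multiply:
436 in binary is 110110100, i.e. 436 = 256 + 128 + 32 + 16 + 4.
2564^1 ≡ 2564 (mod 7027)
2564^2 ≡ 2564^2 = 6574096 ≡ 3851 (mod 7027)
2564^4 ≡ 3851^2 = 14830201 ≡ 3231 (mod 7027)
2564^8 ≡ 3231^2 = 10439361 ≡ 4266 (mod 7027)
2564^16 ≡ 4266^2 = 18198756 ≡ 5853 (mod 7027)
2564^32 ≡ 5853^2 = 34257609 ≡ 984 (mod 7027)
2564^64 ≡ 984^2 = 968256 ≡ 5557 (mod 7027)
2564^128 ≡ 5557^2 = 30880249 ≡ 3611 (mod 7027)
2564^256 ≡ 3611^2 = 13039321 ≡ 4236 (mod 7027)
2564^436 = 2564^256 * 2564^128 * 2564^32 * 2564^16 * 2564^4 ≡ 4236 * 3611 * 984 * 5853 * 3231 (mod 7027).
Accumulate the product:
4236 * 3611 = 15296196 ≡ 5444
5444 * 984 = 5356896 ≡ 2322
2322 * 5853 = 13590666 ≡ 448
448 * 3231 = 1447488 ≡ 6953

6953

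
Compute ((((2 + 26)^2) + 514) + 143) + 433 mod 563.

185

2 + 26 = 28
(28)^2 ≡ 221 (mod 563)
221 + 514 = 735 ≡ 172 (mod 563)
172 + 143 = 315
315 + 433 = 748 ≡ 185 (mod 563)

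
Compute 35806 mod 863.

35806 = 41·863 + 423, so 35806 ≡ 423 (mod 863).

423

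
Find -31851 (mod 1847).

-31851 = -18×1847 + 1395, so -31851 ≡ 1395 (mod 1847).

1395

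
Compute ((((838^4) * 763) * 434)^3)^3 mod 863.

248

(838)^4 ≡ 549 (mod 863)
549 * 763 = 418887 ≡ 332 (mod 863)
332 * 434 = 144088 ≡ 830 (mod 863)
(830)^3 ≡ 309 (mod 863)
(309)^3 ≡ 248 (mod 863)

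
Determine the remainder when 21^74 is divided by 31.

21^1 ≡ 21 (mod 31)
21^2 ≡ 21^2 = 441 ≡ 7 (mod 31)
21^4 ≡ 7^2 = 49 ≡ 18 (mod 31)
21^8 ≡ 18^2 = 324 ≡ 14 (mod 31)
21^16 ≡ 14^2 = 196 ≡ 10 (mod 31)
21^32 ≡ 10^2 = 100 ≡ 7 (mod 31)
21^64 ≡ 7^2 = 49 ≡ 18 (mod 31)
21^74 = 21^64 × 21^8 × 21^2 ≡ 18 × 14 × 7 (mod 31).
Accumulate the product:
18 × 14 = 252 ≡ 4
4 × 7 = 28

28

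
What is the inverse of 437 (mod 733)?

Apply the Euclidean algorithm and back-substitute:
733 = 1*437 + 296
437 = 1*296 + 141
296 = 2*141 + 14
141 = 10*14 + 1
14 = 14*1 + 0
gcd(437, 733) = 1, so the inverse exists.
Bézout: 1 = −31*733 + 52*437.
So 437⁻¹ ≡ 52 (mod 733).

52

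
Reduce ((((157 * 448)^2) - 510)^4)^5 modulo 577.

157 * 448 = 70336 ≡ 519 (mod 577)
(519)^2 ≡ 479 (mod 577)
479 - 510 = -31 ≡ 546 (mod 577)
(546)^4 ≡ 321 (mod 577)
(321)^5 ≡ 384 (mod 577)

384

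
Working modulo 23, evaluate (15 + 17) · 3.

4

15 + 17 = 32 ≡ 9 (mod 23)
9 · 3 = 27 ≡ 4 (mod 23)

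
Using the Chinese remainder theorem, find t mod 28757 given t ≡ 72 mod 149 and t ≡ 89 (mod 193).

668

149⁻¹ mod 193: 149·57 ≡ 1 (mod 193), so 149⁻¹ ≡ 57.
t = 72 + 149·((89 − 72)·57 mod 193) = 72 + 149·4 = 668.
Check: 668 mod 149 = 72, 668 mod 193 = 89. ✓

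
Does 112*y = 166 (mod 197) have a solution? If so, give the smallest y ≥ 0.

5

gcd(112, 197) = 1, so a unique solution mod 197 exists.
112⁻¹ ≡ 146 (mod 197).
y ≡ 146*166 ≡ 5 (mod 197).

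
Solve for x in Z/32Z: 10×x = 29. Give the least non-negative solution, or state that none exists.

no solution

gcd(10, 32) = 2, and 2 does not divide 29.
So the congruence has no solution.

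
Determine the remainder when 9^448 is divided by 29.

Using repeated squaring:
448 in binary is 111000000, i.e. 448 = 256 + 128 + 64.
9^1 ≡ 9 (mod 29)
9^2 ≡ 9^2 = 81 ≡ 23 (mod 29)
9^4 ≡ 23^2 = 529 ≡ 7 (mod 29)
9^8 ≡ 7^2 = 49 ≡ 20 (mod 29)
9^16 ≡ 20^2 = 400 ≡ 23 (mod 29)
9^32 ≡ 23^2 = 529 ≡ 7 (mod 29)
9^64 ≡ 7^2 = 49 ≡ 20 (mod 29)
9^128 ≡ 20^2 = 400 ≡ 23 (mod 29)
9^256 ≡ 23^2 = 529 ≡ 7 (mod 29)
9^448 = 9^256 * 9^128 * 9^64 ≡ 7 * 23 * 20 (mod 29).
Accumulate the product:
7 * 23 = 161 ≡ 16
16 * 20 = 320 ≡ 1

1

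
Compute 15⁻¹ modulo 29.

2

By the extended Euclidean algorithm:
29 = 1×15 + 14
15 = 1×14 + 1
14 = 14×1 + 0
gcd(15, 29) = 1, so the inverse exists.
Back-substitute for 1:
1 = 1×15 − 1×14
  = −1×29 + 2×15
So 15⁻¹ ≡ 2 (mod 29).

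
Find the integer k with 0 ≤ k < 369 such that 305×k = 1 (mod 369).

Run the extended Euclidean algorithm:
369 = 1·305 + 64
305 = 4·64 + 49
64 = 1·49 + 15
49 = 3·15 + 4
15 = 3·4 + 3
4 = 1·3 + 1
3 = 3·1 + 0
gcd(305, 369) = 1, so the inverse exists.
Bézout: 1 = −81·369 + 98·305.
So 305⁻¹ ≡ 98 (mod 369).

98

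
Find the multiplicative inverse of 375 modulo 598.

Run the extended Euclidean algorithm:
598 = 1×375 + 223
375 = 1×223 + 152
223 = 1×152 + 71
152 = 2×71 + 10
71 = 7×10 + 1
10 = 10×1 + 0
gcd(375, 598) = 1, so the inverse exists.
Bézout: 1 = 37×598 − 59×375.
So 375⁻¹ ≡ −59 ≡ 539 (mod 598).

539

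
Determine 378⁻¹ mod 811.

811 = 2·378 + 55
378 = 6·55 + 48
55 = 1·48 + 7
48 = 6·7 + 6
7 = 1·6 + 1
6 = 6·1 + 0
gcd(378, 811) = 1, so the inverse exists.
Bézout: 1 = 55·811 − 118·378.
So 378⁻¹ ≡ −118 ≡ 693 (mod 811).

693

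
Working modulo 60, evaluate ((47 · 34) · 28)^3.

47 · 34 = 1598 ≡ 38 (mod 60)
38 · 28 = 1064 ≡ 44 (mod 60)
(44)^3 ≡ 44 (mod 60)

44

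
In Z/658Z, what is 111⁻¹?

83

Apply the Euclidean algorithm and back-substitute:
658 = 5*111 + 103
111 = 1*103 + 8
103 = 12*8 + 7
8 = 1*7 + 1
7 = 7*1 + 0
gcd(111, 658) = 1, so the inverse exists.
Back-substitute for 1:
1 = 1*8 − 1*7
  = −1*103 + 13*8
  = 13*111 − 14*103
  = −14*658 + 83*111
So 111⁻¹ ≡ 83 (mod 658).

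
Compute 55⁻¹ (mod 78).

61

78 = 1·55 + 23
55 = 2·23 + 9
23 = 2·9 + 5
9 = 1·5 + 4
5 = 1·4 + 1
4 = 4·1 + 0
gcd(55, 78) = 1, so the inverse exists.
Bézout: 1 = 12·78 − 17·55.
So 55⁻¹ ≡ −17 ≡ 61 (mod 78).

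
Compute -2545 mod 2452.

-2545 = -2×2452 + 2359, so -2545 ≡ 2359 (mod 2452).

2359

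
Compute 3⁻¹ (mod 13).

By the extended Euclidean algorithm:
13 = 4·3 + 1
3 = 3·1 + 0
gcd(3, 13) = 1, so the inverse exists.
Back-substitute for 1:
1 = 1·13 − 4·3
So 3⁻¹ ≡ −4 ≡ 9 (mod 13).

9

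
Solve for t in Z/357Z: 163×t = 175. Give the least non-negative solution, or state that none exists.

196

gcd(163, 357) = 1, so a unique solution mod 357 exists.
163⁻¹ ≡ 46 (mod 357).
t ≡ 46×175 ≡ 196 (mod 357).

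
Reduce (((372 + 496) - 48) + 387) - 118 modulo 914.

372 + 496 = 868
868 - 48 = 820
820 + 387 = 1207 ≡ 293 (mod 914)
293 - 118 = 175

175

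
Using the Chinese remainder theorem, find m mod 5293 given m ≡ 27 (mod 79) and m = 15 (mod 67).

79⁻¹ mod 67: 79×28 ≡ 1 (mod 67), so 79⁻¹ ≡ 28.
m = 27 + 79×((15 − 27)×28 mod 67) = 27 + 79×66 = 5241.

5241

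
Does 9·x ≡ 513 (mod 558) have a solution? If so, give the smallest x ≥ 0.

57

gcd(9, 558) = 9, and 9 | 513, so solutions exist.
Divide through by 9: 1·x ≡ 57 (mod 62).
1⁻¹ ≡ 1 (mod 62).
x ≡ 1·57 ≡ 57 (mod 62).
The smallest non-negative solution is x = 57.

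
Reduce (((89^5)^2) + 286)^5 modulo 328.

255

(89)^5 ≡ 161 (mod 328)
(161)^2 ≡ 9 (mod 328)
9 + 286 = 295
(295)^5 ≡ 255 (mod 328)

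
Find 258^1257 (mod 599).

46

By square-and-multiply:
258^1 ≡ 258 (mod 599)
258^2 ≡ 258^2 = 66564 ≡ 75 (mod 599)
258^4 ≡ 75^2 = 5625 ≡ 234 (mod 599)
258^8 ≡ 234^2 = 54756 ≡ 247 (mod 599)
258^16 ≡ 247^2 = 61009 ≡ 510 (mod 599)
258^32 ≡ 510^2 = 260100 ≡ 134 (mod 599)
258^64 ≡ 134^2 = 17956 ≡ 585 (mod 599)
258^128 ≡ 585^2 = 342225 ≡ 196 (mod 599)
258^256 ≡ 196^2 = 38416 ≡ 80 (mod 599)
258^512 ≡ 80^2 = 6400 ≡ 410 (mod 599)
258^1024 ≡ 410^2 = 168100 ≡ 380 (mod 599)
258^1257 = 258^1024 * 258^128 * 258^64 * 258^32 * 258^8 * 258^1 ≡ 380 * 196 * 585 * 134 * 247 * 258 (mod 599).
Accumulate the product:
380 * 196 = 74480 ≡ 204
204 * 585 = 119340 ≡ 139
139 * 134 = 18626 ≡ 57
57 * 247 = 14079 ≡ 302
302 * 258 = 77916 ≡ 46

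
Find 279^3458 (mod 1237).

991

Compute successive squares:
3458 in binary is 110110000010, i.e. 3458 = 2048 + 1024 + 256 + 128 + 2.
279^1 ≡ 279 (mod 1237)
279^2 ≡ 279^2 = 77841 ≡ 1147 (mod 1237)
279^4 ≡ 1147^2 = 1315609 ≡ 678 (mod 1237)
279^8 ≡ 678^2 = 459684 ≡ 757 (mod 1237)
279^16 ≡ 757^2 = 573049 ≡ 318 (mod 1237)
279^32 ≡ 318^2 = 101124 ≡ 927 (mod 1237)
279^64 ≡ 927^2 = 859329 ≡ 851 (mod 1237)
279^128 ≡ 851^2 = 724201 ≡ 556 (mod 1237)
279^256 ≡ 556^2 = 309136 ≡ 1123 (mod 1237)
279^512 ≡ 1123^2 = 1261129 ≡ 626 (mod 1237)
279^1024 ≡ 626^2 = 391876 ≡ 984 (mod 1237)
279^2048 ≡ 984^2 = 968256 ≡ 922 (mod 1237)
279^3458 = 279^2048 × 279^1024 × 279^256 × 279^128 × 279^2 ≡ 922 × 984 × 1123 × 556 × 1147 (mod 1237).
Accumulate the product:
922 × 984 = 907248 ≡ 527
527 × 1123 = 591821 ≡ 535
535 × 556 = 297460 ≡ 580
580 × 1147 = 665260 ≡ 991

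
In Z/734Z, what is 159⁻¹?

Run the extended Euclidean algorithm:
734 = 4*159 + 98
159 = 1*98 + 61
98 = 1*61 + 37
61 = 1*37 + 24
37 = 1*24 + 13
24 = 1*13 + 11
13 = 1*11 + 2
11 = 5*2 + 1
2 = 2*1 + 0
gcd(159, 734) = 1, so the inverse exists.
Bézout: 1 = −73*734 + 337*159.
So 159⁻¹ ≡ 337 (mod 734).

337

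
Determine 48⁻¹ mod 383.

8

383 = 7·48 + 47
48 = 1·47 + 1
47 = 47·1 + 0
gcd(48, 383) = 1, so the inverse exists.
Bézout: 1 = −1·383 + 8·48.
So 48⁻¹ ≡ 8 (mod 383).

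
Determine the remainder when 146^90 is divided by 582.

146^1 ≡ 146 (mod 582)
146^2 ≡ 146^2 = 21316 ≡ 364 (mod 582)
146^4 ≡ 364^2 = 132496 ≡ 382 (mod 582)
146^8 ≡ 382^2 = 145924 ≡ 424 (mod 582)
146^16 ≡ 424^2 = 179776 ≡ 520 (mod 582)
146^32 ≡ 520^2 = 270400 ≡ 352 (mod 582)
146^64 ≡ 352^2 = 123904 ≡ 520 (mod 582)
146^90 = 146^64 · 146^16 · 146^8 · 146^2 ≡ 520 · 520 · 424 · 364 (mod 582).
Accumulate the product:
520 · 520 = 270400 ≡ 352
352 · 424 = 149248 ≡ 256
256 · 364 = 93184 ≡ 64

64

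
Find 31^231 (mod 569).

By square-and-multiply:
231 in binary is 11100111, i.e. 231 = 128 + 64 + 32 + 4 + 2 + 1.
31^1 ≡ 31 (mod 569)
31^2 ≡ 31^2 = 961 ≡ 392 (mod 569)
31^4 ≡ 392^2 = 153664 ≡ 34 (mod 569)
31^8 ≡ 34^2 = 1156 ≡ 18 (mod 569)
31^16 ≡ 18^2 = 324 (mod 569)
31^32 ≡ 324^2 = 104976 ≡ 280 (mod 569)
31^64 ≡ 280^2 = 78400 ≡ 447 (mod 569)
31^128 ≡ 447^2 = 199809 ≡ 90 (mod 569)
31^231 = 31^128 * 31^64 * 31^32 * 31^4 * 31^2 * 31^1 ≡ 90 * 447 * 280 * 34 * 392 * 31 (mod 569).
Accumulate the product:
90 * 447 = 40230 ≡ 400
400 * 280 = 112000 ≡ 476
476 * 34 = 16184 ≡ 252
252 * 392 = 98784 ≡ 347
347 * 31 = 10757 ≡ 515

515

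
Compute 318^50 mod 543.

246

50 in binary is 110010, i.e. 50 = 32 + 16 + 2.
318^1 ≡ 318 (mod 543)
318^2 ≡ 318^2 = 101124 ≡ 126 (mod 543)
318^4 ≡ 126^2 = 15876 ≡ 129 (mod 543)
318^8 ≡ 129^2 = 16641 ≡ 351 (mod 543)
318^16 ≡ 351^2 = 123201 ≡ 483 (mod 543)
318^32 ≡ 483^2 = 233289 ≡ 342 (mod 543)
318^50 = 318^32 · 318^16 · 318^2 ≡ 342 · 483 · 126 (mod 543).
Accumulate the product:
342 · 483 = 165186 ≡ 114
114 · 126 = 14364 ≡ 246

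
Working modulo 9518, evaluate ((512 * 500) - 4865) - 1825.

1842

512 * 500 = 256000 ≡ 8532 (mod 9518)
8532 - 4865 = 3667
3667 - 1825 = 1842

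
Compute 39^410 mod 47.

Using repeated squaring:
410 in binary is 110011010, i.e. 410 = 256 + 128 + 16 + 8 + 2.
39^1 ≡ 39 (mod 47)
39^2 ≡ 39^2 = 1521 ≡ 17 (mod 47)
39^4 ≡ 17^2 = 289 ≡ 7 (mod 47)
39^8 ≡ 7^2 = 49 ≡ 2 (mod 47)
39^16 ≡ 2^2 = 4 (mod 47)
39^32 ≡ 4^2 = 16 (mod 47)
39^64 ≡ 16^2 = 256 ≡ 21 (mod 47)
39^128 ≡ 21^2 = 441 ≡ 18 (mod 47)
39^256 ≡ 18^2 = 324 ≡ 42 (mod 47)
39^410 = 39^256 × 39^128 × 39^16 × 39^8 × 39^2 ≡ 42 × 18 × 4 × 2 × 17 (mod 47).
Accumulate the product:
42 × 18 = 756 ≡ 4
4 × 4 = 16
16 × 2 = 32
32 × 17 = 544 ≡ 27

27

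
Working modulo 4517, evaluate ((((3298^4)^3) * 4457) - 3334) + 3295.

4469

(3298)^4 ≡ 3873 (mod 4517)
(3873)^3 ≡ 226 (mod 4517)
226 * 4457 = 1007282 ≡ 4508 (mod 4517)
4508 - 3334 = 1174
1174 + 3295 = 4469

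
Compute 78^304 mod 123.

51

Compute successive squares:
304 in binary is 100110000, i.e. 304 = 256 + 32 + 16.
78^1 ≡ 78 (mod 123)
78^2 ≡ 78^2 = 6084 ≡ 57 (mod 123)
78^4 ≡ 57^2 = 3249 ≡ 51 (mod 123)
78^8 ≡ 51^2 = 2601 ≡ 18 (mod 123)
78^16 ≡ 18^2 = 324 ≡ 78 (mod 123)
78^32 ≡ 78^2 = 6084 ≡ 57 (mod 123)
78^64 ≡ 57^2 = 3249 ≡ 51 (mod 123)
78^128 ≡ 51^2 = 2601 ≡ 18 (mod 123)
78^256 ≡ 18^2 = 324 ≡ 78 (mod 123)
78^304 = 78^256 * 78^32 * 78^16 ≡ 78 * 57 * 78 (mod 123).
Accumulate the product:
78 * 57 = 4446 ≡ 18
18 * 78 = 1404 ≡ 51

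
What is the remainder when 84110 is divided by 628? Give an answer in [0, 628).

586

84110 = 133×628 + 586, so 84110 ≡ 586 (mod 628).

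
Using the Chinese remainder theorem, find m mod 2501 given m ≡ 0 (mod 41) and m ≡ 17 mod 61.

2091

41⁻¹ mod 61: 41*3 ≡ 1 (mod 61), so 41⁻¹ ≡ 3.
m = 0 + 41*((17 − 0)*3 mod 61) = 0 + 41*51 = 2091.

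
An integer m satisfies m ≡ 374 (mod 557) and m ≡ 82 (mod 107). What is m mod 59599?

557⁻¹ mod 107: 557*73 ≡ 1 (mod 107), so 557⁻¹ ≡ 73.
m = 374 + 557*((82 − 374)*73 mod 107) = 374 + 557*84 = 47162.
Check: 47162 mod 557 = 374, 47162 mod 107 = 82. ✓

47162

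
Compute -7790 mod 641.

-7790 = -13×641 + 543, so -7790 ≡ 543 (mod 641).

543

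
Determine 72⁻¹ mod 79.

79 = 1×72 + 7
72 = 10×7 + 2
7 = 3×2 + 1
2 = 2×1 + 0
gcd(72, 79) = 1, so the inverse exists.
Bézout: 1 = 31×79 − 34×72.
So 72⁻¹ ≡ −34 ≡ 45 (mod 79).

45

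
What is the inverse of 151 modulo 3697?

2228

3697 = 24*151 + 73
151 = 2*73 + 5
73 = 14*5 + 3
5 = 1*3 + 2
3 = 1*2 + 1
2 = 2*1 + 0
gcd(151, 3697) = 1, so the inverse exists.
Back-substitute for 1:
1 = 1*3 − 1*2
  = −1*5 + 2*3
  = 2*73 − 29*5
  = −29*151 + 60*73
  = 60*3697 − 1469*151
So 151⁻¹ ≡ −1469 ≡ 2228 (mod 3697).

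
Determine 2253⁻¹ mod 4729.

Apply the Euclidean algorithm and back-substitute:
4729 = 2·2253 + 223
2253 = 10·223 + 23
223 = 9·23 + 16
23 = 1·16 + 7
16 = 2·7 + 2
7 = 3·2 + 1
2 = 2·1 + 0
gcd(2253, 4729) = 1, so the inverse exists.
Back-substitute for 1:
1 = 1·7 − 3·2
  = −3·16 + 7·7
  = 7·23 − 10·16
  = −10·223 + 97·23
  = 97·2253 − 980·223
  = −980·4729 + 2057·2253
So 2253⁻¹ ≡ 2057 (mod 4729).

2057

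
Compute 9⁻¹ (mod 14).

11

14 = 1×9 + 5
9 = 1×5 + 4
5 = 1×4 + 1
4 = 4×1 + 0
gcd(9, 14) = 1, so the inverse exists.
Back-substitute for 1:
1 = 1×5 − 1×4
  = −1×9 + 2×5
  = 2×14 − 3×9
So 9⁻¹ ≡ −3 ≡ 11 (mod 14).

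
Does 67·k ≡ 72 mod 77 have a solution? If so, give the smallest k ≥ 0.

39

gcd(67, 77) = 1, so a unique solution mod 77 exists.
67⁻¹ ≡ 23 (mod 77).
k ≡ 23·72 ≡ 39 (mod 77).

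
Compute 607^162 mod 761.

162 in binary is 10100010, i.e. 162 = 128 + 32 + 2.
607^1 ≡ 607 (mod 761)
607^2 ≡ 607^2 = 368449 ≡ 125 (mod 761)
607^4 ≡ 125^2 = 15625 ≡ 405 (mod 761)
607^8 ≡ 405^2 = 164025 ≡ 410 (mod 761)
607^16 ≡ 410^2 = 168100 ≡ 680 (mod 761)
607^32 ≡ 680^2 = 462400 ≡ 473 (mod 761)
607^64 ≡ 473^2 = 223729 ≡ 756 (mod 761)
607^128 ≡ 756^2 = 571536 ≡ 25 (mod 761)
607^162 = 607^128 · 607^32 · 607^2 ≡ 25 · 473 · 125 (mod 761).
Accumulate the product:
25 · 473 = 11825 ≡ 410
410 · 125 = 51250 ≡ 263

263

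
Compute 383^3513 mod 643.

By square-and-multiply:
3513 in binary is 110110111001, i.e. 3513 = 2048 + 1024 + 256 + 128 + 32 + 16 + 8 + 1.
383^1 ≡ 383 (mod 643)
383^2 ≡ 383^2 = 146689 ≡ 85 (mod 643)
383^4 ≡ 85^2 = 7225 ≡ 152 (mod 643)
383^8 ≡ 152^2 = 23104 ≡ 599 (mod 643)
383^16 ≡ 599^2 = 358801 ≡ 7 (mod 643)
383^32 ≡ 7^2 = 49 (mod 643)
383^64 ≡ 49^2 = 2401 ≡ 472 (mod 643)
383^128 ≡ 472^2 = 222784 ≡ 306 (mod 643)
383^256 ≡ 306^2 = 93636 ≡ 401 (mod 643)
383^512 ≡ 401^2 = 160801 ≡ 51 (mod 643)
383^1024 ≡ 51^2 = 2601 ≡ 29 (mod 643)
383^2048 ≡ 29^2 = 841 ≡ 198 (mod 643)
383^3513 = 383^2048 × 383^1024 × 383^256 × 383^128 × 383^32 × 383^16 × 383^8 × 383^1 ≡ 198 × 29 × 401 × 306 × 49 × 7 × 599 × 383 (mod 643).
Accumulate the product:
198 × 29 = 5742 ≡ 598
598 × 401 = 239798 ≡ 602
602 × 306 = 184212 ≡ 314
314 × 49 = 15386 ≡ 597
597 × 7 = 4179 ≡ 321
321 × 599 = 192279 ≡ 22
22 × 383 = 8426 ≡ 67

67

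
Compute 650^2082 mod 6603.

2605

Compute successive squares:
2082 in binary is 100000100010, i.e. 2082 = 2048 + 32 + 2.
650^1 ≡ 650 (mod 6603)
650^2 ≡ 650^2 = 422500 ≡ 6511 (mod 6603)
650^4 ≡ 6511^2 = 42393121 ≡ 1861 (mod 6603)
650^8 ≡ 1861^2 = 3463321 ≡ 3349 (mod 6603)
650^16 ≡ 3349^2 = 11215801 ≡ 3907 (mod 6603)
650^32 ≡ 3907^2 = 15264649 ≡ 5116 (mod 6603)
650^64 ≡ 5116^2 = 26173456 ≡ 5767 (mod 6603)
650^128 ≡ 5767^2 = 33258289 ≡ 5581 (mod 6603)
650^256 ≡ 5581^2 = 31147561 ≡ 1210 (mod 6603)
650^512 ≡ 1210^2 = 1464100 ≡ 4837 (mod 6603)
650^1024 ≡ 4837^2 = 23396569 ≡ 2140 (mod 6603)
650^2048 ≡ 2140^2 = 4579600 ≡ 3721 (mod 6603)
650^2082 = 650^2048 · 650^32 · 650^2 ≡ 3721 · 5116 · 6511 (mod 6603).
Accumulate the product:
3721 · 5116 = 19036636 ≡ 187
187 · 6511 = 1217557 ≡ 2605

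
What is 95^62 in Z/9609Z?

62 in binary is 111110, i.e. 62 = 32 + 16 + 8 + 4 + 2.
95^1 ≡ 95 (mod 9609)
95^2 ≡ 95^2 = 9025 (mod 9609)
95^4 ≡ 9025^2 = 81450625 ≡ 4741 (mod 9609)
95^8 ≡ 4741^2 = 22477081 ≡ 1630 (mod 9609)
95^16 ≡ 1630^2 = 2656900 ≡ 4816 (mod 9609)
95^32 ≡ 4816^2 = 23193856 ≡ 7339 (mod 9609)
95^62 = 95^32 × 95^16 × 95^8 × 95^4 × 95^2 ≡ 7339 × 4816 × 1630 × 4741 × 9025 (mod 9609).
Accumulate the product:
7339 × 4816 = 35344624 ≡ 2722
2722 × 1630 = 4436860 ≡ 7111
7111 × 4741 = 33713251 ≡ 4879
4879 × 9025 = 44032975 ≡ 4537

4537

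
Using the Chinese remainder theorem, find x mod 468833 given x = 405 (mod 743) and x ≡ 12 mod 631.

743⁻¹ mod 631: 743*231 ≡ 1 (mod 631), so 743⁻¹ ≡ 231.
x = 405 + 743*((12 − 405)*231 mod 631) = 405 + 743*81 = 60588.
Check: 60588 mod 743 = 405, 60588 mod 631 = 12. ✓

60588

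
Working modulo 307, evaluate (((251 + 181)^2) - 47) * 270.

160

251 + 181 = 432 ≡ 125 (mod 307)
(125)^2 ≡ 275 (mod 307)
275 - 47 = 228
228 * 270 = 61560 ≡ 160 (mod 307)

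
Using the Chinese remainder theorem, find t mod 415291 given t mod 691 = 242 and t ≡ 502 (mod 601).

691⁻¹ mod 601: 691·394 ≡ 1 (mod 601), so 691⁻¹ ≡ 394.
t = 242 + 691·((502 − 242)·394 mod 601) = 242 + 691·270 = 186812.

186812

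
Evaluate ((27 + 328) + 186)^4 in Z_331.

27 + 328 = 355 ≡ 24 (mod 331)
24 + 186 = 210
(210)^4 ≡ 302 (mod 331)

302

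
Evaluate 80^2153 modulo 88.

2153 in binary is 100001101001, i.e. 2153 = 2048 + 64 + 32 + 8 + 1.
80^1 ≡ 80 (mod 88)
80^2 ≡ 80^2 = 6400 ≡ 64 (mod 88)
80^4 ≡ 64^2 = 4096 ≡ 48 (mod 88)
80^8 ≡ 48^2 = 2304 ≡ 16 (mod 88)
80^16 ≡ 16^2 = 256 ≡ 80 (mod 88)
80^32 ≡ 80^2 = 6400 ≡ 64 (mod 88)
80^64 ≡ 64^2 = 4096 ≡ 48 (mod 88)
80^128 ≡ 48^2 = 2304 ≡ 16 (mod 88)
80^256 ≡ 16^2 = 256 ≡ 80 (mod 88)
80^512 ≡ 80^2 = 6400 ≡ 64 (mod 88)
80^1024 ≡ 64^2 = 4096 ≡ 48 (mod 88)
80^2048 ≡ 48^2 = 2304 ≡ 16 (mod 88)
80^2153 = 80^2048 · 80^64 · 80^32 · 80^8 · 80^1 ≡ 16 · 48 · 64 · 16 · 80 (mod 88).
Accumulate the product:
16 · 48 = 768 ≡ 64
64 · 64 = 4096 ≡ 48
48 · 16 = 768 ≡ 64
64 · 80 = 5120 ≡ 16

16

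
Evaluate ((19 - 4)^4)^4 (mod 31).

16

19 - 4 = 15
(15)^4 ≡ 2 (mod 31)
(2)^4 ≡ 16 (mod 31)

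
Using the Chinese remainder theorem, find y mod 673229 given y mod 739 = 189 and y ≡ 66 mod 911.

466498

739⁻¹ mod 911: 739·143 ≡ 1 (mod 911), so 739⁻¹ ≡ 143.
y = 189 + 739·((66 − 189)·143 mod 911) = 189 + 739·631 = 466498.
Check: 466498 mod 739 = 189, 466498 mod 911 = 66. ✓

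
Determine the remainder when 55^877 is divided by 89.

55

877 in binary is 1101101101, i.e. 877 = 512 + 256 + 64 + 32 + 8 + 4 + 1.
55^1 ≡ 55 (mod 89)
55^2 ≡ 55^2 = 3025 ≡ 88 (mod 89)
55^4 ≡ 88^2 = 7744 ≡ 1 (mod 89)
55^8 ≡ 1^2 = 1 (mod 89)
55^16 ≡ 1^2 = 1 (mod 89)
55^32 ≡ 1^2 = 1 (mod 89)
55^64 ≡ 1^2 = 1 (mod 89)
55^128 ≡ 1^2 = 1 (mod 89)
55^256 ≡ 1^2 = 1 (mod 89)
55^512 ≡ 1^2 = 1 (mod 89)
55^877 = 55^512 × 55^256 × 55^64 × 55^32 × 55^8 × 55^4 × 55^1 ≡ 1 × 1 × 1 × 1 × 1 × 1 × 55 (mod 89).
Accumulate the product:
1 × 1 = 1
1 × 1 = 1
1 × 1 = 1
1 × 1 = 1
1 × 1 = 1
1 × 55 = 55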